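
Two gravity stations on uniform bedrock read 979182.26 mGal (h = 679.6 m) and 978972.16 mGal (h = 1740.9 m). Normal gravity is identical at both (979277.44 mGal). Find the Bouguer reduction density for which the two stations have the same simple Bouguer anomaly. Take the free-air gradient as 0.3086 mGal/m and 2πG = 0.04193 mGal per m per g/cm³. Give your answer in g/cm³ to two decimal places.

2.64

Δg_obs = 978972.16 − 979182.26 = -210.10 mGal over Δh = 1740.9 − 679.6 = 1061.3 m
Equal Bouguer anomalies ⇒ Δg_obs + (0.3086 − 0.04193ρ)·Δh = 0
0.3086 − 0.04193ρ = −Δg_obs/Δh = 0.19796
ρ = (0.3086 − 0.19796) / 0.04193 = 2.64 g/cm³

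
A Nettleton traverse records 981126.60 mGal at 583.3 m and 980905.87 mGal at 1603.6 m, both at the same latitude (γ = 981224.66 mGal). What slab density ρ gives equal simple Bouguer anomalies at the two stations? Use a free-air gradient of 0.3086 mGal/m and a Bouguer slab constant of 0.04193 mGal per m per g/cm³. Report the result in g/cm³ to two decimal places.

Δg_obs = 980905.87 − 981126.60 = -220.73 mGal over Δh = 1603.6 − 583.3 = 1020.3 m
Equal Bouguer anomalies ⇒ Δg_obs + (0.3086 − 0.04193ρ)·Δh = 0
0.3086 − 0.04193ρ = −Δg_obs/Δh = 0.21634
ρ = (0.3086 − 0.21634) / 0.04193 = 2.20 g/cm³

2.20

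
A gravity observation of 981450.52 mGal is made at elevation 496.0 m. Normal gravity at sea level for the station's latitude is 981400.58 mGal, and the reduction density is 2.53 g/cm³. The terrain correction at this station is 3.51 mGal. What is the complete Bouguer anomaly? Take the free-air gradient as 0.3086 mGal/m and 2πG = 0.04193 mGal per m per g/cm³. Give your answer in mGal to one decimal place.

Free-air correction = 0.3086 × 496.0 = 153.07 mGal
Free-air anomaly = 981450.52 − 981400.58 + (153.07) = 203.01 mGal
Bouguer slab correction = 0.04193 × 2.53 × 496.0 = 52.62 mGal
Simple Bouguer anomaly = 203.01 − (52.62) = 150.39 mGal
Complete Bouguer anomaly = 150.39 + 3.51 = 153.90 mGal

153.9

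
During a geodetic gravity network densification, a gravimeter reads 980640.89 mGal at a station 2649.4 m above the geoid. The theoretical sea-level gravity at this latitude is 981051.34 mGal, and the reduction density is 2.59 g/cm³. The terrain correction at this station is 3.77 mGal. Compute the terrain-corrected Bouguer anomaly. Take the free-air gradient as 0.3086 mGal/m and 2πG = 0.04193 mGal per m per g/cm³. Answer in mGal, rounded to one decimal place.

123.2

Free-air correction = 0.3086 × 2649.4 = 817.60 mGal
Free-air anomaly = 980640.89 − 981051.34 + (817.60) = 407.15 mGal
Bouguer slab correction = 0.04193 × 2.59 × 2649.4 = 287.72 mGal
Simple Bouguer anomaly = 407.15 − (287.72) = 119.43 mGal
Complete Bouguer anomaly = 119.43 + 3.77 = 123.20 mGal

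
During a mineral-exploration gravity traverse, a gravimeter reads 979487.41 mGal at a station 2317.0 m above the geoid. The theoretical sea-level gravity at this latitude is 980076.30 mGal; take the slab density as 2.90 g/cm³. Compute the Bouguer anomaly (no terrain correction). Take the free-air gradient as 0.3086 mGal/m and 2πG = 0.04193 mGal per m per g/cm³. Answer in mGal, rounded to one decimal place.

Free-air correction = 0.3086 × 2317.0 = 715.03 mGal
Free-air anomaly = 979487.41 − 980076.30 + (715.03) = 126.14 mGal
Bouguer slab correction = 0.04193 × 2.90 × 2317.0 = 281.74 mGal
Simple Bouguer anomaly = 126.14 − (281.74) = -155.60 mGal

-155.6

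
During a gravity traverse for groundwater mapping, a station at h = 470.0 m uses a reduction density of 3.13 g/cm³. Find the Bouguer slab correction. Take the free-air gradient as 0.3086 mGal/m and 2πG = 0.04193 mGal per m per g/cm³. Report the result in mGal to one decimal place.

61.7

Bouguer slab correction = 0.04193 × 3.13 × 470.0 = 61.7 mGal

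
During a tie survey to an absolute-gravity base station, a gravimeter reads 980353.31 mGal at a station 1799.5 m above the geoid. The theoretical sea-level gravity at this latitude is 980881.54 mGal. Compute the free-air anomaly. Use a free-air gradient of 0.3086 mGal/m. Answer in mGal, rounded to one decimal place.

27.1

Free-air correction = 0.3086 × 1799.5 = 555.33 mGal
Free-air anomaly = 980353.31 − 980881.54 + (555.33) = 27.10 mGal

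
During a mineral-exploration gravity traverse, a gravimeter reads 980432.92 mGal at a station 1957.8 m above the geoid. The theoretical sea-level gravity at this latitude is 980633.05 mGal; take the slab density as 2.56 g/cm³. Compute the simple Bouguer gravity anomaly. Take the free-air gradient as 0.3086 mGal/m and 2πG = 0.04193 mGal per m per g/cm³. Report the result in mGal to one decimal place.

Free-air correction = 0.3086 × 1957.8 = 604.18 mGal
Free-air anomaly = 980432.92 − 980633.05 + (604.18) = 404.05 mGal
Bouguer slab correction = 0.04193 × 2.56 × 1957.8 = 210.15 mGal
Simple Bouguer anomaly = 404.05 − (210.15) = 193.90 mGal

193.9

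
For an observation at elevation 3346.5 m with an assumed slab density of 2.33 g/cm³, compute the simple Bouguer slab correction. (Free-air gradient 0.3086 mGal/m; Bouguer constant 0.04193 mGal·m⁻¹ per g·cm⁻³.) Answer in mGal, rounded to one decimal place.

Bouguer slab correction = 0.04193 × 2.33 × 3346.5 = 326.9 mGal

326.9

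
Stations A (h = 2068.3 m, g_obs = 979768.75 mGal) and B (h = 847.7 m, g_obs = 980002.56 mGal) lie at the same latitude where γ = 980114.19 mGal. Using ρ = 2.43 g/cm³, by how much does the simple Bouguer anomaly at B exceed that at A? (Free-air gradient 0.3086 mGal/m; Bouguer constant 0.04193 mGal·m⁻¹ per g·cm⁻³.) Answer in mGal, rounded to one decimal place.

-18.5

Δg_SB(A) = 979768.75 − 980114.19 + 0.3086×2068.3 − 0.04193×2.43×2068.3 = 82.10 mGal
Δg_SB(B) = 980002.56 − 980114.19 + 0.3086×847.7 − 0.04193×2.43×847.7 = 63.60 mGal
Difference = 63.60 − (82.10) = -18.50 mGal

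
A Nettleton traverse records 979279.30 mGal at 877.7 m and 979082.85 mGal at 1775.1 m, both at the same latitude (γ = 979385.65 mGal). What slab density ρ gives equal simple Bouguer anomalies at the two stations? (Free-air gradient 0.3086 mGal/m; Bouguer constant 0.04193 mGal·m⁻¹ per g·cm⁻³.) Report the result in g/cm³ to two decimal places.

Δg_obs = 979082.85 − 979279.30 = -196.45 mGal over Δh = 1775.1 − 877.7 = 897.4 m
Equal Bouguer anomalies ⇒ Δg_obs + (0.3086 − 0.04193ρ)·Δh = 0
0.3086 − 0.04193ρ = −Δg_obs/Δh = 0.21891
ρ = (0.3086 − 0.21891) / 0.04193 = 2.14 g/cm³

2.14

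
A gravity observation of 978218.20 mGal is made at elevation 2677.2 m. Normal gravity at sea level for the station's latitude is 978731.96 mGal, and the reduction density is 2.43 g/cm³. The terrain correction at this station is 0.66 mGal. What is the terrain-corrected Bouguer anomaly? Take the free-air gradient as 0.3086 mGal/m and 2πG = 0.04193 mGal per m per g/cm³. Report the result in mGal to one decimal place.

Free-air correction = 0.3086 × 2677.2 = 826.18 mGal
Free-air anomaly = 978218.20 − 978731.96 + (826.18) = 312.42 mGal
Bouguer slab correction = 0.04193 × 2.43 × 2677.2 = 272.78 mGal
Simple Bouguer anomaly = 312.42 − (272.78) = 39.64 mGal
Complete Bouguer anomaly = 39.64 + 0.66 = 40.30 mGal

40.3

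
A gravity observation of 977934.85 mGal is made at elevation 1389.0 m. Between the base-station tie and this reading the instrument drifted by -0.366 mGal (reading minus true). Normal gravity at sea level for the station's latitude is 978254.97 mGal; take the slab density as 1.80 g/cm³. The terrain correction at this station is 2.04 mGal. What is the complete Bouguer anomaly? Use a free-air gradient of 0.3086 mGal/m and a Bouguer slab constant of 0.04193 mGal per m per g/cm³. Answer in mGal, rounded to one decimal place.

6.1

Drift-corrected reading = 977934.85 − (-0.366) = 977935.216 mGal
Free-air correction = 0.3086 × 1389.0 = 428.65 mGal
Free-air anomaly = 977935.216 − 978254.97 + (428.65) = 108.896 mGal
Bouguer slab correction = 0.04193 × 1.80 × 1389.0 = 104.83 mGal
Simple Bouguer anomaly = 108.896 − (104.83) = 4.066 mGal
Complete Bouguer anomaly = 4.066 + 2.04 = 6.106 mGal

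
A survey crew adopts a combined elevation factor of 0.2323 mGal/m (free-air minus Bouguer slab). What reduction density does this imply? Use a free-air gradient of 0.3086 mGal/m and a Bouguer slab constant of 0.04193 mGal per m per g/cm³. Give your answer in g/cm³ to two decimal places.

0.2323 = 0.3086 − 0.04193 × ρ
ρ = (0.3086 − 0.2323) / 0.04193 = 1.82 g/cm³

1.82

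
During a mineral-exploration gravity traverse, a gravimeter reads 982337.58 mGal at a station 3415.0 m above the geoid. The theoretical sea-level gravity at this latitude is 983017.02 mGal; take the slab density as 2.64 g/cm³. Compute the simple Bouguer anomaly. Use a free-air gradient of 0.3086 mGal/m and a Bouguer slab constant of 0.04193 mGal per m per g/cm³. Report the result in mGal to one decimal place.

Free-air correction = 0.3086 × 3415.0 = 1053.87 mGal
Free-air anomaly = 982337.58 − 983017.02 + (1053.87) = 374.43 mGal
Bouguer slab correction = 0.04193 × 2.64 × 3415.0 = 378.02 mGal
Simple Bouguer anomaly = 374.43 − (378.02) = -3.59 mGal

-3.6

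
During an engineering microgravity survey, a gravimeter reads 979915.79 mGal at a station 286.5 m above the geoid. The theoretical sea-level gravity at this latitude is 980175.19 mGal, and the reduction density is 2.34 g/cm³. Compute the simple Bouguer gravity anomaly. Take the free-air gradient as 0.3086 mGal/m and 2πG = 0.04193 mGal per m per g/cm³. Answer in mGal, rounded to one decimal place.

Free-air correction = 0.3086 × 286.5 = 88.41 mGal
Free-air anomaly = 979915.79 − 980175.19 + (88.41) = -170.99 mGal
Bouguer slab correction = 0.04193 × 2.34 × 286.5 = 28.11 mGal
Simple Bouguer anomaly = -170.99 − (28.11) = -199.10 mGal

-199.1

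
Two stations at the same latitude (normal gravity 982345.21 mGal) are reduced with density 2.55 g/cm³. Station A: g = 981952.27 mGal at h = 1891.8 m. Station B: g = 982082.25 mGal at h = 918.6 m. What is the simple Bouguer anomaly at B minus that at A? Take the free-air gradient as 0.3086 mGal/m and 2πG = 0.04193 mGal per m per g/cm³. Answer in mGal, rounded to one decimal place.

-66.3

Δg_SB(A) = 981952.27 − 982345.21 + 0.3086×1891.8 − 0.04193×2.55×1891.8 = -11.40 mGal
Δg_SB(B) = 982082.25 − 982345.21 + 0.3086×918.6 − 0.04193×2.55×918.6 = -77.70 mGal
Difference = -77.70 − (-11.40) = -66.30 mGal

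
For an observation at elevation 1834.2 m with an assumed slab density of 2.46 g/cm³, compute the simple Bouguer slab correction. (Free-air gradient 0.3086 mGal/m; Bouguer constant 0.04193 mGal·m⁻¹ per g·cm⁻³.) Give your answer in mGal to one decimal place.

Bouguer slab correction = 0.04193 × 2.46 × 1834.2 = 189.2 mGal

189.2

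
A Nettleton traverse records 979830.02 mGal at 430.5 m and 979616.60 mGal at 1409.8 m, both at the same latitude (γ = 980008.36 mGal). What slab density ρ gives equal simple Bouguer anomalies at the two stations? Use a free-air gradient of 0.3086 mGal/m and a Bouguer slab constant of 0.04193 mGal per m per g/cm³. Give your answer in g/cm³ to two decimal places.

2.16

Δg_obs = 979616.60 − 979830.02 = -213.42 mGal over Δh = 1409.8 − 430.5 = 979.3 m
Equal Bouguer anomalies ⇒ Δg_obs + (0.3086 − 0.04193ρ)·Δh = 0
0.3086 − 0.04193ρ = −Δg_obs/Δh = 0.21793
ρ = (0.3086 − 0.21793) / 0.04193 = 2.16 g/cm³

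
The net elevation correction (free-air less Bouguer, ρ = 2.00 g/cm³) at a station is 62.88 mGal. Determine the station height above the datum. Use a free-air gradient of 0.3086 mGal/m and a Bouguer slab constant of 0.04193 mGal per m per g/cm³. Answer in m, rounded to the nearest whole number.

280

Combined gradient = 0.3086 − 0.04193 × 2.00 = 0.2247400 mGal/m
h = 62.88 / 0.2247400 = 279.79 m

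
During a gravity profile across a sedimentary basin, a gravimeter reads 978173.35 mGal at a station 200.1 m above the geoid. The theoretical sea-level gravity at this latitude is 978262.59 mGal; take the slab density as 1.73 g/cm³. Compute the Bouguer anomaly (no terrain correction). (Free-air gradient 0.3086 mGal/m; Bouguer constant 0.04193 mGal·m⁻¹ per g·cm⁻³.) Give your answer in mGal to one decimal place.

Free-air correction = 0.3086 × 200.1 = 61.75 mGal
Free-air anomaly = 978173.35 − 978262.59 + (61.75) = -27.49 mGal
Bouguer slab correction = 0.04193 × 1.73 × 200.1 = 14.52 mGal
Simple Bouguer anomaly = -27.49 − (14.52) = -42.01 mGal

-42.0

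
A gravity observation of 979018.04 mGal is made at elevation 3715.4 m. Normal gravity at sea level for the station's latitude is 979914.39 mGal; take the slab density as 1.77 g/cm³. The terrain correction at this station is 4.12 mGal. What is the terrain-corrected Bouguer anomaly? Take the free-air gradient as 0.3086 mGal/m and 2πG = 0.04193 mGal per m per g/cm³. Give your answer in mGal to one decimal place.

Free-air correction = 0.3086 × 3715.4 = 1146.57 mGal
Free-air anomaly = 979018.04 − 979914.39 + (1146.57) = 250.22 mGal
Bouguer slab correction = 0.04193 × 1.77 × 3715.4 = 275.74 mGal
Simple Bouguer anomaly = 250.22 − (275.74) = -25.52 mGal
Complete Bouguer anomaly = -25.52 + 4.12 = -21.40 mGal

-21.4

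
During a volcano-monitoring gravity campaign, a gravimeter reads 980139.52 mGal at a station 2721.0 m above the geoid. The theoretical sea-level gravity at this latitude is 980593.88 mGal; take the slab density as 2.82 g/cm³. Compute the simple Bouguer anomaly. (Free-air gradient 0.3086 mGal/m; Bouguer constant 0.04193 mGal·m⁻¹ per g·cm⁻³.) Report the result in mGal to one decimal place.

63.6

Free-air correction = 0.3086 × 2721.0 = 839.70 mGal
Free-air anomaly = 980139.52 − 980593.88 + (839.70) = 385.34 mGal
Bouguer slab correction = 0.04193 × 2.82 × 2721.0 = 321.74 mGal
Simple Bouguer anomaly = 385.34 − (321.74) = 63.60 mGal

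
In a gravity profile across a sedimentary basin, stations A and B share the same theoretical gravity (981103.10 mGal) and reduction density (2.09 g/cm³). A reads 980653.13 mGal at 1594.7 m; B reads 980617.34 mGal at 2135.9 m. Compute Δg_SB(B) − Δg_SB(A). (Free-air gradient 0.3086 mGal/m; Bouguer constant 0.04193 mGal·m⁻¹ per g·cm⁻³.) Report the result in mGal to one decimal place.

Δg_SB(A) = 980653.13 − 981103.10 + 0.3086×1594.7 − 0.04193×2.09×1594.7 = -97.60 mGal
Δg_SB(B) = 980617.34 − 981103.10 + 0.3086×2135.9 − 0.04193×2.09×2135.9 = -13.80 mGal
Difference = -13.80 − (-97.60) = 83.80 mGal

83.8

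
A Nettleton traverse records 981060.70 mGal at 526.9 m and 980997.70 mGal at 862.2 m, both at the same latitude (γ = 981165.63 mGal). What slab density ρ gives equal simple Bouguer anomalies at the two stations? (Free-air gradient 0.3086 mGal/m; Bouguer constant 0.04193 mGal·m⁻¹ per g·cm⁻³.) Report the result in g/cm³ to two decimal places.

2.88

Δg_obs = 980997.70 − 981060.70 = -63.00 mGal over Δh = 862.2 − 526.9 = 335.3 m
Equal Bouguer anomalies ⇒ Δg_obs + (0.3086 − 0.04193ρ)·Δh = 0
0.3086 − 0.04193ρ = −Δg_obs/Δh = 0.18789
ρ = (0.3086 − 0.18789) / 0.04193 = 2.88 g/cm³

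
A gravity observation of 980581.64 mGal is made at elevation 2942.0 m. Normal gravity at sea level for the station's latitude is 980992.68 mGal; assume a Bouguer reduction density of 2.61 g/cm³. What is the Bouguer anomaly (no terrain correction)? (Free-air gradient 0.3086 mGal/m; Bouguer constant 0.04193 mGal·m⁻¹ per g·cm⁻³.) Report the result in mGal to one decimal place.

Free-air correction = 0.3086 × 2942.0 = 907.90 mGal
Free-air anomaly = 980581.64 − 980992.68 + (907.90) = 496.86 mGal
Bouguer slab correction = 0.04193 × 2.61 × 2942.0 = 321.96 mGal
Simple Bouguer anomaly = 496.86 − (321.96) = 174.90 mGal

174.9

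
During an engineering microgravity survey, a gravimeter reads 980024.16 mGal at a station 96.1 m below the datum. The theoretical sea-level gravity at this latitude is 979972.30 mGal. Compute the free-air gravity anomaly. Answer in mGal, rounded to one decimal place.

Free-air correction = 0.3086 × -96.1 = -29.66 mGal
Free-air anomaly = 980024.16 − 979972.30 + (-29.66) = 22.20 mGal

22.2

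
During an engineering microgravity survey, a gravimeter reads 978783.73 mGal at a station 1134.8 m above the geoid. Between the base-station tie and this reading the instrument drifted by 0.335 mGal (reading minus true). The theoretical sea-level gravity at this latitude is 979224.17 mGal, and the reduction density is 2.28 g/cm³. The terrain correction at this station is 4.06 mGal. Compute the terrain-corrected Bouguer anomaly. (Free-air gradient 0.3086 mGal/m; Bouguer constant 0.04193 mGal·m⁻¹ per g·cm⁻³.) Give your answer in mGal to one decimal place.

Drift-corrected reading = 978783.73 − (0.335) = 978783.395 mGal
Free-air correction = 0.3086 × 1134.8 = 350.20 mGal
Free-air anomaly = 978783.395 − 979224.17 + (350.20) = -90.575 mGal
Bouguer slab correction = 0.04193 × 2.28 × 1134.8 = 108.49 mGal
Simple Bouguer anomaly = -90.575 − (108.49) = -199.065 mGal
Complete Bouguer anomaly = -199.065 + 4.06 = -195.005 mGal

-195.0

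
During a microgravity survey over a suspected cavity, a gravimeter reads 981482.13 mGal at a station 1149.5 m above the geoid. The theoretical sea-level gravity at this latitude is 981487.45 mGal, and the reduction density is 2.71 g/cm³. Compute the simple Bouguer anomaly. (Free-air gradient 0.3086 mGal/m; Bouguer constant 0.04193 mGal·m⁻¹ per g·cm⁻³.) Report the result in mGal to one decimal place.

Free-air correction = 0.3086 × 1149.5 = 354.74 mGal
Free-air anomaly = 981482.13 − 981487.45 + (354.74) = 349.42 mGal
Bouguer slab correction = 0.04193 × 2.71 × 1149.5 = 130.62 mGal
Simple Bouguer anomaly = 349.42 − (130.62) = 218.80 mGal

218.8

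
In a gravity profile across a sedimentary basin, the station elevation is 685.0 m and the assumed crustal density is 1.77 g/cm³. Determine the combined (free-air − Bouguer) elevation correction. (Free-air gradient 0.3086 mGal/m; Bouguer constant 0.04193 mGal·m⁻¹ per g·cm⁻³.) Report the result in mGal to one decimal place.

Combined gradient = 0.3086 − 0.04193 × 1.77 = 0.2343839 mGal/m
Combined elevation correction = 0.2343839 × 685.0 = 160.6 mGal

160.6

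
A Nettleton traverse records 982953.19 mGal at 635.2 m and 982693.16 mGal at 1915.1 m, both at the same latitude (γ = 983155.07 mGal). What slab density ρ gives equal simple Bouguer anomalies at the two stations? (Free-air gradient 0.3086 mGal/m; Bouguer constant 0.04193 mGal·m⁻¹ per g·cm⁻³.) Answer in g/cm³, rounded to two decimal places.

2.51

Δg_obs = 982693.16 − 982953.19 = -260.03 mGal over Δh = 1915.1 − 635.2 = 1279.9 m
Equal Bouguer anomalies ⇒ Δg_obs + (0.3086 − 0.04193ρ)·Δh = 0
0.3086 − 0.04193ρ = −Δg_obs/Δh = 0.20316
ρ = (0.3086 − 0.20316) / 0.04193 = 2.51 g/cm³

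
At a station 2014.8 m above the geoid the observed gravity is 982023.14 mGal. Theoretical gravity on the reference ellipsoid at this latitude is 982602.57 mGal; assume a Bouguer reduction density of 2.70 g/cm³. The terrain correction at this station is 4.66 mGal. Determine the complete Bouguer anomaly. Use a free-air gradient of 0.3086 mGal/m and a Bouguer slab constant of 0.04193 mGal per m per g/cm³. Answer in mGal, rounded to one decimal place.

Free-air correction = 0.3086 × 2014.8 = 621.77 mGal
Free-air anomaly = 982023.14 − 982602.57 + (621.77) = 42.34 mGal
Bouguer slab correction = 0.04193 × 2.70 × 2014.8 = 228.10 mGal
Simple Bouguer anomaly = 42.34 − (228.10) = -185.76 mGal
Complete Bouguer anomaly = -185.76 + 4.66 = -181.10 mGal

-181.1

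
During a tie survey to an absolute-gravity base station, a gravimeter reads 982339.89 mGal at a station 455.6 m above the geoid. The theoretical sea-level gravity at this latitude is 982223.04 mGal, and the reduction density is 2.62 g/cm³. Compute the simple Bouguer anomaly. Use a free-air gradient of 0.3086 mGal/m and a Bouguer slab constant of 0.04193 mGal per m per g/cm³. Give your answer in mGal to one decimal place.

Free-air correction = 0.3086 × 455.6 = 140.60 mGal
Free-air anomaly = 982339.89 − 982223.04 + (140.60) = 257.45 mGal
Bouguer slab correction = 0.04193 × 2.62 × 455.6 = 50.05 mGal
Simple Bouguer anomaly = 257.45 − (50.05) = 207.40 mGal

207.4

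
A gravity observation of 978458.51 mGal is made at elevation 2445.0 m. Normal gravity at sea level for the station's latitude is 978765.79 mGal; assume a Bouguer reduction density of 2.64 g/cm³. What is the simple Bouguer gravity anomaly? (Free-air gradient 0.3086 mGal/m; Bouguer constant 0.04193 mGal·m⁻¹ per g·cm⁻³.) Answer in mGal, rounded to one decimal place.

176.6

Free-air correction = 0.3086 × 2445.0 = 754.53 mGal
Free-air anomaly = 978458.51 − 978765.79 + (754.53) = 447.25 mGal
Bouguer slab correction = 0.04193 × 2.64 × 2445.0 = 270.65 mGal
Simple Bouguer anomaly = 447.25 − (270.65) = 176.60 mGal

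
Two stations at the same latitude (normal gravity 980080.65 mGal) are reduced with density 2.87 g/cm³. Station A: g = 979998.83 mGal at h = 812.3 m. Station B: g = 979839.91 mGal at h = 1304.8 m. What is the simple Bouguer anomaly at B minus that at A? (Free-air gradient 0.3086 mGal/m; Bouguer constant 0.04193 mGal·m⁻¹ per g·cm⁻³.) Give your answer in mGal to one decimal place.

Δg_SB(A) = 979998.83 − 980080.65 + 0.3086×812.3 − 0.04193×2.87×812.3 = 71.10 mGal
Δg_SB(B) = 979839.91 − 980080.65 + 0.3086×1304.8 − 0.04193×2.87×1304.8 = 4.90 mGal
Difference = 4.90 − (71.10) = -66.20 mGal

-66.2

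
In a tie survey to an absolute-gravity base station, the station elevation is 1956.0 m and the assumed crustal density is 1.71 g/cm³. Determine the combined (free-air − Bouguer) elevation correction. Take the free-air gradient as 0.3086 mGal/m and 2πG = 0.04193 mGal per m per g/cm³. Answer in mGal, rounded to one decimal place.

463.4

Combined gradient = 0.3086 − 0.04193 × 1.71 = 0.2368997 mGal/m
Combined elevation correction = 0.2368997 × 1956.0 = 463.4 mGal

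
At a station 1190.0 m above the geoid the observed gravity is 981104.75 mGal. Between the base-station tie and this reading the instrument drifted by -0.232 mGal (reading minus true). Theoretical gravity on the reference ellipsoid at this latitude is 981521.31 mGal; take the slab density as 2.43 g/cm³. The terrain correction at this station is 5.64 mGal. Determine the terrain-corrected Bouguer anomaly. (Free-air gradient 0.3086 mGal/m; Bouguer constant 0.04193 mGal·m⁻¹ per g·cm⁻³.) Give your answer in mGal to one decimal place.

-164.7

Drift-corrected reading = 981104.75 − (-0.232) = 981104.982 mGal
Free-air correction = 0.3086 × 1190.0 = 367.23 mGal
Free-air anomaly = 981104.982 − 981521.31 + (367.23) = -49.098 mGal
Bouguer slab correction = 0.04193 × 2.43 × 1190.0 = 121.25 mGal
Simple Bouguer anomaly = -49.098 − (121.25) = -170.348 mGal
Complete Bouguer anomaly = -170.348 + 5.64 = -164.708 mGal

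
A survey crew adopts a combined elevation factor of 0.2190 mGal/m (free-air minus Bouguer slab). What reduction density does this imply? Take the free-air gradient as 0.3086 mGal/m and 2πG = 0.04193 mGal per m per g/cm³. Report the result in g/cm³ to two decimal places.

2.14

0.2190 = 0.3086 − 0.04193 × ρ
ρ = (0.3086 − 0.2190) / 0.04193 = 2.14 g/cm³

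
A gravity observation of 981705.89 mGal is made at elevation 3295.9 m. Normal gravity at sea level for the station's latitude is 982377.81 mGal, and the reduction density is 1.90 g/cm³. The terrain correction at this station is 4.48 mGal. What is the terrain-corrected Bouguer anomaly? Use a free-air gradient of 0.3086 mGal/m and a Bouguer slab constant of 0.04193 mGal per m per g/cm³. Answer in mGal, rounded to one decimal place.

Free-air correction = 0.3086 × 3295.9 = 1017.11 mGal
Free-air anomaly = 981705.89 − 982377.81 + (1017.11) = 345.19 mGal
Bouguer slab correction = 0.04193 × 1.90 × 3295.9 = 262.57 mGal
Simple Bouguer anomaly = 345.19 − (262.57) = 82.62 mGal
Complete Bouguer anomaly = 82.62 + 4.48 = 87.10 mGal

87.1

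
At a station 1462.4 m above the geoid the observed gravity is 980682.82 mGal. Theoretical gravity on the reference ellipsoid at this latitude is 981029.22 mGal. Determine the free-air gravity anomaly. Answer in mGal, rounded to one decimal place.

Free-air correction = 0.3086 × 1462.4 = 451.30 mGal
Free-air anomaly = 980682.82 − 981029.22 + (451.30) = 104.90 mGal

104.9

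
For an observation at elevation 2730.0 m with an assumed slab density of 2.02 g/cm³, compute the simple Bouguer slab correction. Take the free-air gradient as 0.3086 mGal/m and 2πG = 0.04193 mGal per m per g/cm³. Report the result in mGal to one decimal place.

231.2

Bouguer slab correction = 0.04193 × 2.02 × 2730.0 = 231.2 mGal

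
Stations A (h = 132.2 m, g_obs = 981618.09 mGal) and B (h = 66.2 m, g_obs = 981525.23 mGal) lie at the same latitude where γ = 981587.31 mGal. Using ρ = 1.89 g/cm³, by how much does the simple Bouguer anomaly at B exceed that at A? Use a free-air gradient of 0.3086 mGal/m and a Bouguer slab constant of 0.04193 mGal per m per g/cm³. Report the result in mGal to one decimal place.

Δg_SB(A) = 981618.09 − 981587.31 + 0.3086×132.2 − 0.04193×1.89×132.2 = 61.10 mGal
Δg_SB(B) = 981525.23 − 981587.31 + 0.3086×66.2 − 0.04193×1.89×66.2 = -46.90 mGal
Difference = -46.90 − (61.10) = -108.00 mGal

-108.0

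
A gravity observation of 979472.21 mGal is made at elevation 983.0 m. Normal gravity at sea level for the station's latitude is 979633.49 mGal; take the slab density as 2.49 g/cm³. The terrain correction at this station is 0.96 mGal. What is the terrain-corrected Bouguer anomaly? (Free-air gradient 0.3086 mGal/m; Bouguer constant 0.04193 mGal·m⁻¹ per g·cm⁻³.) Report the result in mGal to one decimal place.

Free-air correction = 0.3086 × 983.0 = 303.35 mGal
Free-air anomaly = 979472.21 − 979633.49 + (303.35) = 142.07 mGal
Bouguer slab correction = 0.04193 × 2.49 × 983.0 = 102.63 mGal
Simple Bouguer anomaly = 142.07 − (102.63) = 39.44 mGal
Complete Bouguer anomaly = 39.44 + 0.96 = 40.40 mGal

40.4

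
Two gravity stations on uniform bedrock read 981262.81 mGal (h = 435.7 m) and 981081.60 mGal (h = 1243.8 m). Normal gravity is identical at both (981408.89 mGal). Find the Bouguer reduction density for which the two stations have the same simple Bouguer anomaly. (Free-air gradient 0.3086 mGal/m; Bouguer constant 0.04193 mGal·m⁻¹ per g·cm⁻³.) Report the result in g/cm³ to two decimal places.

Δg_obs = 981081.60 − 981262.81 = -181.21 mGal over Δh = 1243.8 − 435.7 = 808.1 m
Equal Bouguer anomalies ⇒ Δg_obs + (0.3086 − 0.04193ρ)·Δh = 0
0.3086 − 0.04193ρ = −Δg_obs/Δh = 0.22424
ρ = (0.3086 − 0.22424) / 0.04193 = 2.01 g/cm³

2.01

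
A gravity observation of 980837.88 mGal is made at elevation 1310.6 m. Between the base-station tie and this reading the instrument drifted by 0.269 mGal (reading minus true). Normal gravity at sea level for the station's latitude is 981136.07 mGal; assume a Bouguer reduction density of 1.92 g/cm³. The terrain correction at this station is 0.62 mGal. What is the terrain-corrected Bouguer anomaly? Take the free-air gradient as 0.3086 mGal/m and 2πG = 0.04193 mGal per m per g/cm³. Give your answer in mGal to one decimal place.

Drift-corrected reading = 980837.88 − (0.269) = 980837.611 mGal
Free-air correction = 0.3086 × 1310.6 = 404.45 mGal
Free-air anomaly = 980837.611 − 981136.07 + (404.45) = 105.991 mGal
Bouguer slab correction = 0.04193 × 1.92 × 1310.6 = 105.51 mGal
Simple Bouguer anomaly = 105.991 − (105.51) = 0.481 mGal
Complete Bouguer anomaly = 0.481 + 0.62 = 1.101 mGal

1.1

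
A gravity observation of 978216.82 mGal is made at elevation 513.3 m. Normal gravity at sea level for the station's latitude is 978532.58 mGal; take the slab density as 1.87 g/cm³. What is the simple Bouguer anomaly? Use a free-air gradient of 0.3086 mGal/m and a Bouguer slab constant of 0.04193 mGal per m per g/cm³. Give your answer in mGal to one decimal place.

Free-air correction = 0.3086 × 513.3 = 158.40 mGal
Free-air anomaly = 978216.82 − 978532.58 + (158.40) = -157.36 mGal
Bouguer slab correction = 0.04193 × 1.87 × 513.3 = 40.25 mGal
Simple Bouguer anomaly = -157.36 − (40.25) = -197.61 mGal

-197.6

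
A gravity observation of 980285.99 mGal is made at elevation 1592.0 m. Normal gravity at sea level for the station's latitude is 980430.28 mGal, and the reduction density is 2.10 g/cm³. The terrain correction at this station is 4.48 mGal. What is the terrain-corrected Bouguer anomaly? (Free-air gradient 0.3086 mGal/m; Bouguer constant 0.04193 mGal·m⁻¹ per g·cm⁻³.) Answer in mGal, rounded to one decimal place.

211.3

Free-air correction = 0.3086 × 1592.0 = 491.29 mGal
Free-air anomaly = 980285.99 − 980430.28 + (491.29) = 347.00 mGal
Bouguer slab correction = 0.04193 × 2.10 × 1592.0 = 140.18 mGal
Simple Bouguer anomaly = 347.00 − (140.18) = 206.82 mGal
Complete Bouguer anomaly = 206.82 + 4.48 = 211.30 mGal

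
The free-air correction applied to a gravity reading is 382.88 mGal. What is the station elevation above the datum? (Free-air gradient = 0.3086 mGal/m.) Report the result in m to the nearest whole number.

1241

h = 382.88 / 0.3086 = 1240.70 m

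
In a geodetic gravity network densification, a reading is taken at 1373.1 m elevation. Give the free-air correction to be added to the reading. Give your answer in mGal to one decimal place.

Free-air correction = 0.3086 × 1373.1 = 423.7 mGal

423.7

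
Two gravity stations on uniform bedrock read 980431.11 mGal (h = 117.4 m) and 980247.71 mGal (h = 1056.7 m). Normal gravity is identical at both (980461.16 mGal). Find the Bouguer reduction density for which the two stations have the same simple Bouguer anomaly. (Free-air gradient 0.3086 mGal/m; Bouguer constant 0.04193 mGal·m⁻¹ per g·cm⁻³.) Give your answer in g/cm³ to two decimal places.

2.70

Δg_obs = 980247.71 − 980431.11 = -183.40 mGal over Δh = 1056.7 − 117.4 = 939.3 m
Equal Bouguer anomalies ⇒ Δg_obs + (0.3086 − 0.04193ρ)·Δh = 0
0.3086 − 0.04193ρ = −Δg_obs/Δh = 0.19525
ρ = (0.3086 − 0.19525) / 0.04193 = 2.70 g/cm³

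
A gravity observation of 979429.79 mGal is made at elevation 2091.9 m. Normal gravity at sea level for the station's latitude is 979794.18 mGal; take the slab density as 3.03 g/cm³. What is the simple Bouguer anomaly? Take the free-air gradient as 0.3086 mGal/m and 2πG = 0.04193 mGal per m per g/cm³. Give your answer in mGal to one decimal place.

15.4

Free-air correction = 0.3086 × 2091.9 = 645.56 mGal
Free-air anomaly = 979429.79 − 979794.18 + (645.56) = 281.17 mGal
Bouguer slab correction = 0.04193 × 3.03 × 2091.9 = 265.77 mGal
Simple Bouguer anomaly = 281.17 − (265.77) = 15.40 mGal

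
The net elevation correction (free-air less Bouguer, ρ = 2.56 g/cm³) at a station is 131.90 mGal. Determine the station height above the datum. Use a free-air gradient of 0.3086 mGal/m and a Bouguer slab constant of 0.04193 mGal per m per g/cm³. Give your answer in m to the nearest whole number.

Combined gradient = 0.3086 − 0.04193 × 2.56 = 0.2012592 mGal/m
h = 131.90 / 0.2012592 = 655.37 m

655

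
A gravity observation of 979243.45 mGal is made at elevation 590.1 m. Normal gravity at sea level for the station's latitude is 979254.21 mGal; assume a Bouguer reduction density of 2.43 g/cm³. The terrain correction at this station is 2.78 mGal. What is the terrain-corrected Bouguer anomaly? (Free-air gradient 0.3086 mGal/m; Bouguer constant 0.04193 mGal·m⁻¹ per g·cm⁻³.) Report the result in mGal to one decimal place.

Free-air correction = 0.3086 × 590.1 = 182.10 mGal
Free-air anomaly = 979243.45 − 979254.21 + (182.10) = 171.34 mGal
Bouguer slab correction = 0.04193 × 2.43 × 590.1 = 60.13 mGal
Simple Bouguer anomaly = 171.34 − (60.13) = 111.21 mGal
Complete Bouguer anomaly = 111.21 + 2.78 = 113.99 mGal

114.0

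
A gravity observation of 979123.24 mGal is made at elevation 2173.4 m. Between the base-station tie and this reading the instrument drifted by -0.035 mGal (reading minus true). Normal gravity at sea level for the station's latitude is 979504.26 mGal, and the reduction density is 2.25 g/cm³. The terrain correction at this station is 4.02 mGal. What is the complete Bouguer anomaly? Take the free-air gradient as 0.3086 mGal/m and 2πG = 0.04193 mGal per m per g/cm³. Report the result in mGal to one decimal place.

88.7

Drift-corrected reading = 979123.24 − (-0.035) = 979123.275 mGal
Free-air correction = 0.3086 × 2173.4 = 670.71 mGal
Free-air anomaly = 979123.275 − 979504.26 + (670.71) = 289.725 mGal
Bouguer slab correction = 0.04193 × 2.25 × 2173.4 = 205.04 mGal
Simple Bouguer anomaly = 289.725 − (205.04) = 84.685 mGal
Complete Bouguer anomaly = 84.685 + 4.02 = 88.705 mGal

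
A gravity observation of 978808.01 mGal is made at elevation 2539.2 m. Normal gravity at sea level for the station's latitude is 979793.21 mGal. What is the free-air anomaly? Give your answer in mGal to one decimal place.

Free-air correction = 0.3086 × 2539.2 = 783.60 mGal
Free-air anomaly = 978808.01 − 979793.21 + (783.60) = -201.60 mGal

-201.6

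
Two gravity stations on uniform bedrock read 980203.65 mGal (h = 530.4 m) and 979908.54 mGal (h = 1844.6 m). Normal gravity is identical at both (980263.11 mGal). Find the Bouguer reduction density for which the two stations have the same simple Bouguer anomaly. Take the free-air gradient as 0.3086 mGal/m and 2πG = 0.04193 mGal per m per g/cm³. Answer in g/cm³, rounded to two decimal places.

Δg_obs = 979908.54 − 980203.65 = -295.11 mGal over Δh = 1844.6 − 530.4 = 1314.2 m
Equal Bouguer anomalies ⇒ Δg_obs + (0.3086 − 0.04193ρ)·Δh = 0
0.3086 − 0.04193ρ = −Δg_obs/Δh = 0.22455
ρ = (0.3086 − 0.22455) / 0.04193 = 2.00 g/cm³

2.00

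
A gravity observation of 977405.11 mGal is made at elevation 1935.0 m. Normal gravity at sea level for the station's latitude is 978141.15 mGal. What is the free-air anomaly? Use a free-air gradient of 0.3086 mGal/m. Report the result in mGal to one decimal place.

-138.9

Free-air correction = 0.3086 × 1935.0 = 597.14 mGal
Free-air anomaly = 977405.11 − 978141.15 + (597.14) = -138.90 mGal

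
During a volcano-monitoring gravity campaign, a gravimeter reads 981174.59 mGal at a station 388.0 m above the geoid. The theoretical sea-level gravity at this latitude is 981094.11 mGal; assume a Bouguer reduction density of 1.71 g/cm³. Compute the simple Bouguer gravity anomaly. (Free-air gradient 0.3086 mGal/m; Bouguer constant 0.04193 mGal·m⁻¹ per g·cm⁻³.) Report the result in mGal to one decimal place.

172.4

Free-air correction = 0.3086 × 388.0 = 119.74 mGal
Free-air anomaly = 981174.59 − 981094.11 + (119.74) = 200.22 mGal
Bouguer slab correction = 0.04193 × 1.71 × 388.0 = 27.82 mGal
Simple Bouguer anomaly = 200.22 − (27.82) = 172.40 mGal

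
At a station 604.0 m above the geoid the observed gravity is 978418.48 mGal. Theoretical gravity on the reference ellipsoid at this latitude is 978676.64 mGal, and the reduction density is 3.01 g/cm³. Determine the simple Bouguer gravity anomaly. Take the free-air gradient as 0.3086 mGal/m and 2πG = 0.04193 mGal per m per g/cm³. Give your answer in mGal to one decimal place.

Free-air correction = 0.3086 × 604.0 = 186.39 mGal
Free-air anomaly = 978418.48 − 978676.64 + (186.39) = -71.77 mGal
Bouguer slab correction = 0.04193 × 3.01 × 604.0 = 76.23 mGal
Simple Bouguer anomaly = -71.77 − (76.23) = -148.00 mGal

-148.0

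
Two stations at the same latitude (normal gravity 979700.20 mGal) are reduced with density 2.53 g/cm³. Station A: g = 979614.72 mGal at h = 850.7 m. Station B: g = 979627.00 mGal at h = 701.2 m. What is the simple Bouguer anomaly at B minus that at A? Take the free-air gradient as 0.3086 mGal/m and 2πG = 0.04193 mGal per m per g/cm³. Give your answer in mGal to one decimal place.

-18.0

Δg_SB(A) = 979614.72 − 979700.20 + 0.3086×850.7 − 0.04193×2.53×850.7 = 86.80 mGal
Δg_SB(B) = 979627.00 − 979700.20 + 0.3086×701.2 − 0.04193×2.53×701.2 = 68.80 mGal
Difference = 68.80 − (86.80) = -18.00 mGal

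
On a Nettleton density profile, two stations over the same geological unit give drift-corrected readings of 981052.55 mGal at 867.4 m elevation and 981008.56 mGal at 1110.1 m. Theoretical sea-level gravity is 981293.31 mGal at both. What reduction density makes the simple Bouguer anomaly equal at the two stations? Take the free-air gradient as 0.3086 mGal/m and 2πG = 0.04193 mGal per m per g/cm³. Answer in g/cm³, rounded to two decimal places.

Δg_obs = 981008.56 − 981052.55 = -43.99 mGal over Δh = 1110.1 − 867.4 = 242.7 m
Equal Bouguer anomalies ⇒ Δg_obs + (0.3086 − 0.04193ρ)·Δh = 0
0.3086 − 0.04193ρ = −Δg_obs/Δh = 0.18125
ρ = (0.3086 − 0.18125) / 0.04193 = 3.04 g/cm³

3.04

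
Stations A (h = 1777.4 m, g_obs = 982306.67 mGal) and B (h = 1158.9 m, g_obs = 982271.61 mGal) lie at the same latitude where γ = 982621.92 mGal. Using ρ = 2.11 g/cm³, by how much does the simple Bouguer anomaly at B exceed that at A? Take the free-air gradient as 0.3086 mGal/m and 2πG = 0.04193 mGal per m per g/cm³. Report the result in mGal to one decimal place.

Δg_SB(A) = 982306.67 − 982621.92 + 0.3086×1777.4 − 0.04193×2.11×1777.4 = 76.00 mGal
Δg_SB(B) = 982271.61 − 982621.92 + 0.3086×1158.9 − 0.04193×2.11×1158.9 = -95.20 mGal
Difference = -95.20 − (76.00) = -171.20 mGal

-171.2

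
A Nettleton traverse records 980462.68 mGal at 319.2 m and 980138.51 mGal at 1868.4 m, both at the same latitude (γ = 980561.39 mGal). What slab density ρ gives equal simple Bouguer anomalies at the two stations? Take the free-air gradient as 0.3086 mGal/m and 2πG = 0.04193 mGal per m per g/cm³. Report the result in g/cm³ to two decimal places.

2.37

Δg_obs = 980138.51 − 980462.68 = -324.17 mGal over Δh = 1868.4 − 319.2 = 1549.2 m
Equal Bouguer anomalies ⇒ Δg_obs + (0.3086 − 0.04193ρ)·Δh = 0
0.3086 − 0.04193ρ = −Δg_obs/Δh = 0.20925
ρ = (0.3086 − 0.20925) / 0.04193 = 2.37 g/cm³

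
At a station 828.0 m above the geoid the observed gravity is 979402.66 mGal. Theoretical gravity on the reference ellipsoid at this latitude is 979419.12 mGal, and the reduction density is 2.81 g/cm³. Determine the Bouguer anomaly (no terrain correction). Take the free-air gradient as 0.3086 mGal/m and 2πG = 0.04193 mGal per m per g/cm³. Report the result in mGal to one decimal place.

Free-air correction = 0.3086 × 828.0 = 255.52 mGal
Free-air anomaly = 979402.66 − 979419.12 + (255.52) = 239.06 mGal
Bouguer slab correction = 0.04193 × 2.81 × 828.0 = 97.56 mGal
Simple Bouguer anomaly = 239.06 − (97.56) = 141.50 mGal

141.5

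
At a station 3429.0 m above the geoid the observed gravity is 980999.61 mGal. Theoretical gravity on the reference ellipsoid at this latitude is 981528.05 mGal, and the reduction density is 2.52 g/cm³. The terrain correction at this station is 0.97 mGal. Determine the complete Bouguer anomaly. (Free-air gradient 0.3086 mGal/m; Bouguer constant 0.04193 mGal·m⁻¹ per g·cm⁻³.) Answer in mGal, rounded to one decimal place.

168.4

Free-air correction = 0.3086 × 3429.0 = 1058.19 mGal
Free-air anomaly = 980999.61 − 981528.05 + (1058.19) = 529.75 mGal
Bouguer slab correction = 0.04193 × 2.52 × 3429.0 = 362.32 mGal
Simple Bouguer anomaly = 529.75 − (362.32) = 167.43 mGal
Complete Bouguer anomaly = 167.43 + 0.97 = 168.40 mGal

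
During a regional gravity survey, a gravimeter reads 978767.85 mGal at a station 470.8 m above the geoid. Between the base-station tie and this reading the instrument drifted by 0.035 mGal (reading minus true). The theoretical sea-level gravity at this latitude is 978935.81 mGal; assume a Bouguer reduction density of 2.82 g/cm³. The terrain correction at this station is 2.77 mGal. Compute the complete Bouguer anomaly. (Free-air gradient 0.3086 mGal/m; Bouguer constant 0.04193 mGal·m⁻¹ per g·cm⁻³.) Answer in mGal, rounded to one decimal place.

-75.6

Drift-corrected reading = 978767.85 − (0.035) = 978767.815 mGal
Free-air correction = 0.3086 × 470.8 = 145.29 mGal
Free-air anomaly = 978767.815 − 978935.81 + (145.29) = -22.705 mGal
Bouguer slab correction = 0.04193 × 2.82 × 470.8 = 55.67 mGal
Simple Bouguer anomaly = -22.705 − (55.67) = -78.375 mGal
Complete Bouguer anomaly = -78.375 + 2.77 = -75.605 mGal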